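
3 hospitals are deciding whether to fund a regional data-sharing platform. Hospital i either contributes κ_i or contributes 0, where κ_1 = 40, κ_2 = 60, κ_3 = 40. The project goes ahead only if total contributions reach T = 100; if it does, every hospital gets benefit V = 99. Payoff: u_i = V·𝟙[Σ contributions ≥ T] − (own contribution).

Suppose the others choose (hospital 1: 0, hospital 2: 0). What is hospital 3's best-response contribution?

Others' total = 0. Even contributing 40 gives 40 < 100: no benefit either way.
Best response: 0.

0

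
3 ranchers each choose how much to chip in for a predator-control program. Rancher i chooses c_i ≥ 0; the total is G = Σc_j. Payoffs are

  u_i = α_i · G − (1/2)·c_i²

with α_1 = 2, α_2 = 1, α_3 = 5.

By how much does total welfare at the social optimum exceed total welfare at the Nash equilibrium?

47

Rancher i's FOC: ∂u_i/∂c_i = α_i − c_i = 0, so c_i* = α_i.
NE contributions = (2, 1, 5); G = 8.
W^NE = (Σα)·G − ½Σα_i² = 8² − ½·30 = 49.
Planner sets c_i = Σα_j = 8 for every i, so G^SO = 3·8 = 24.
W^SO = (Σα)·G^SO − ½·3·(Σα)² = (3/2)·8² = 96.
Deadweight loss = W^SO − W^NE = 47.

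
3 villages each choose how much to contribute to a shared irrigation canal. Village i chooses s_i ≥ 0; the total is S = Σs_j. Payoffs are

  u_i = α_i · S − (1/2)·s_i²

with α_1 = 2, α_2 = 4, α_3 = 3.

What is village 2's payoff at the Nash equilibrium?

Village i's FOC: ∂u_i/∂s_i = α_i − s_i = 0, so s_i* = α_i.
NE contributions = (2, 4, 3); S = 9.
u_2 = α_2·S − ½·(s_2)² = 4·9 − ½·4² = 28.

28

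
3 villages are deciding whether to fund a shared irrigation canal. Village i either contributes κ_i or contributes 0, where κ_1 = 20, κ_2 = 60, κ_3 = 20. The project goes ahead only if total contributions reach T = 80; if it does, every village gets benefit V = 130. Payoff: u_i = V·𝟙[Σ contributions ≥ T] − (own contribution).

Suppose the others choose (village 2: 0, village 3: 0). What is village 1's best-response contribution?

0

Others' total = 0. Even contributing 20 gives 20 < 80: no benefit either way.
Best response: 0.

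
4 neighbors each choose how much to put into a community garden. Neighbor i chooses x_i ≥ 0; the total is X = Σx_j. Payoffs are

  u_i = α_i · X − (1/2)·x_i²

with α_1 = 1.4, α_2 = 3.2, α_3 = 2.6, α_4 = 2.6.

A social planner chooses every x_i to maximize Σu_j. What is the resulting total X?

39.2

Planner FOC: ∂(Σu_j)/∂x_i = (Σα_j) − x_i = 0, so x_i^SO = Σα_j = 9.8 for every i; X^SO = 39.2.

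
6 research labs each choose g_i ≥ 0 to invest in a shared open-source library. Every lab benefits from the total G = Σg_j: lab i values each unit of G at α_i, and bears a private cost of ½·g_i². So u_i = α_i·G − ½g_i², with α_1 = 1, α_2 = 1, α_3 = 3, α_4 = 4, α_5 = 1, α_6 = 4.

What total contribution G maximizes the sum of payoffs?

84

Planner FOC: ∂(Σu_j)/∂g_i = (Σα_j) − g_i = 0, so g_i^SO = Σα_j = 14 for every i; G^SO = 84.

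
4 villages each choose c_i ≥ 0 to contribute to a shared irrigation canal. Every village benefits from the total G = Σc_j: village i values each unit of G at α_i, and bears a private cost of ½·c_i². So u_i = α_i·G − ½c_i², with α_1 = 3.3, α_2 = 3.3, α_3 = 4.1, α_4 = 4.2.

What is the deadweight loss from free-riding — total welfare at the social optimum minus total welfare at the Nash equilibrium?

250.125

Village i's FOC: ∂u_i/∂c_i = α_i − c_i = 0, so c_i* = α_i.
NE contributions = (3.3, 3.3, 4.1, 4.2); G = 14.9.
W^NE = (Σα)·G − ½Σα_i² = 14.9² − ½·56.23 = 193.895.
Planner sets c_i = Σα_j = 14.9 for every i, so G^SO = 4·14.9 = 59.6.
W^SO = (Σα)·G^SO − ½·4·(Σα)² = (4/2)·14.9² = 444.02.
Deadweight loss = W^SO − W^NE = 250.125.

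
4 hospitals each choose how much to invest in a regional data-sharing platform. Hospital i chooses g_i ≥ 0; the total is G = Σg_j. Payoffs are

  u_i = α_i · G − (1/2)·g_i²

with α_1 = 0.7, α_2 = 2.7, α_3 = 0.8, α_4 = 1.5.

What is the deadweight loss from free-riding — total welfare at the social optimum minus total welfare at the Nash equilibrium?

Hospital i's FOC: ∂u_i/∂g_i = α_i − g_i = 0, so g_i* = α_i.
NE contributions = (0.7, 2.7, 0.8, 1.5); G = 5.7.
W^NE = (Σα)·G − ½Σα_i² = 5.7² − ½·10.67 = 27.155.
Planner sets g_i = Σα_j = 5.7 for every i, so G^SO = 4·5.7 = 22.8.
W^SO = (Σα)·G^SO − ½·4·(Σα)² = (4/2)·5.7² = 64.98.
Deadweight loss = W^SO − W^NE = 37.825.

37.825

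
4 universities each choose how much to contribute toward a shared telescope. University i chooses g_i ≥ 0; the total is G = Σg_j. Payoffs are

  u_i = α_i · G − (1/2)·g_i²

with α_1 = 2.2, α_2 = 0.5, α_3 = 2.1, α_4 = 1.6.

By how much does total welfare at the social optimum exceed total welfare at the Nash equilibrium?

University i's FOC: ∂u_i/∂g_i = α_i − g_i = 0, so g_i* = α_i.
NE contributions = (2.2, 0.5, 2.1, 1.6); G = 6.4.
W^NE = (Σα)·G − ½Σα_i² = 6.4² − ½·12.06 = 34.93.
Planner sets g_i = Σα_j = 6.4 for every i, so G^SO = 4·6.4 = 25.6.
W^SO = (Σα)·G^SO − ½·4·(Σα)² = (4/2)·6.4² = 81.92.
Deadweight loss = W^SO − W^NE = 46.99.

46.99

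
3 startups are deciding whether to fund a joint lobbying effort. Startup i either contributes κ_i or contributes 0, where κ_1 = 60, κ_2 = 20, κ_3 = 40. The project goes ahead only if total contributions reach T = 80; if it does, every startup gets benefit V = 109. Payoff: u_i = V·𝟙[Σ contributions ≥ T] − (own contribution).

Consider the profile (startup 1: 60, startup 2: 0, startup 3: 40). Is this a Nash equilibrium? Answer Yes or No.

Yes

Total = 100 ≥ 80: provided.
Startup 1 (pledges 60, payoff 49): dropping to 0 → total 40, payoff 0. No gain.
Startup 2 (pledges 0, payoff 109): pledging 20 → total 120, payoff 89. No gain.
Startup 3 (pledges 40, payoff 69): dropping to 0 → total 60, payoff 0. No gain.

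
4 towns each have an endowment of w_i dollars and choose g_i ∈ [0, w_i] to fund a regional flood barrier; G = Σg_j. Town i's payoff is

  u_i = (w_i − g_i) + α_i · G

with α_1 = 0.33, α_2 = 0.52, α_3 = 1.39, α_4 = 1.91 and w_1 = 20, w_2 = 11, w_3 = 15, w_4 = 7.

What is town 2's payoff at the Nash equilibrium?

∂u_i/∂g_i = α_i − 1, so town i contributes w_i if α_i > 1, else 0.
α_i > 1 for i ∈ {3, 4}; NE contributions (0, 0, 15, 7), G = 22.
u_2 = (11 − 0) + 0.52·22 = 22.44.

22.44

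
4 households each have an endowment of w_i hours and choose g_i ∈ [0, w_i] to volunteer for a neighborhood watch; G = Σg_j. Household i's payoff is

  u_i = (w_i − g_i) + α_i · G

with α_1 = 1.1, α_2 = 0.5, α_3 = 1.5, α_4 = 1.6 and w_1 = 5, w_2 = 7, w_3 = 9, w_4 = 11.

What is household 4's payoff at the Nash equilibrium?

40

∂u_i/∂g_i = α_i − 1, so household i contributes w_i if α_i > 1, else 0.
α_i > 1 for i ∈ {1, 3, 4}; NE contributions (5, 0, 9, 11), G = 25.
u_4 = (11 − 11) + 1.6·25 = 40.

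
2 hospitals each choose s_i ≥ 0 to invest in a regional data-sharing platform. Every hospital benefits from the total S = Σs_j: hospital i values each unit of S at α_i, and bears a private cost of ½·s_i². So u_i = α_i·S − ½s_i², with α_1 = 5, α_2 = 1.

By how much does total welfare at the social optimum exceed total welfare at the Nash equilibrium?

Hospital i's FOC: ∂u_i/∂s_i = α_i − s_i = 0, so s_i* = α_i.
NE contributions = (5, 1); S = 6.
W^NE = (Σα)·S − ½Σα_i² = 6² − ½·26 = 23.
Planner sets s_i = Σα_j = 6 for every i, so S^SO = 2·6 = 12.
W^SO = (Σα)·S^SO − ½·2·(Σα)² = (2/2)·6² = 36.
Deadweight loss = W^SO − W^NE = 13.

13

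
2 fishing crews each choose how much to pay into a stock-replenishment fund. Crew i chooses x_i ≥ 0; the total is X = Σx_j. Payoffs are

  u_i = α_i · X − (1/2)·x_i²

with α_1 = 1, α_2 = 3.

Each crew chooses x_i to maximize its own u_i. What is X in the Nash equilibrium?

4

Crew i's FOC: ∂u_i/∂x_i = α_i − x_i = 0, so x_i* = α_i.
NE contributions = (1, 3); X = 4.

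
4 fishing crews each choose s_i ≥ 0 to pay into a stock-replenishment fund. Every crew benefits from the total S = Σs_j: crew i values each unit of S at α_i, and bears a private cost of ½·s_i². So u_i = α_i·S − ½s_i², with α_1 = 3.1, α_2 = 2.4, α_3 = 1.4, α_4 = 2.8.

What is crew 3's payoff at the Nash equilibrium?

12.6

Crew i's FOC: ∂u_i/∂s_i = α_i − s_i = 0, so s_i* = α_i.
NE contributions = (3.1, 2.4, 1.4, 2.8); S = 9.7.
u_3 = α_3·S − ½·(s_3)² = 1.4·9.7 − ½·1.4² = 12.6.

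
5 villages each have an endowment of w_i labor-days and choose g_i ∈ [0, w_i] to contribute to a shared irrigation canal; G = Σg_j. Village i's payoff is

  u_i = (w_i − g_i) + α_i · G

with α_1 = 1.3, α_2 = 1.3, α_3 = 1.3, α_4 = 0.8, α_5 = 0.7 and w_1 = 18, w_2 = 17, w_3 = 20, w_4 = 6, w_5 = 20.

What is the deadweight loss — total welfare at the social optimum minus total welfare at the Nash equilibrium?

∂u_i/∂g_i = α_i − 1, so village i contributes w_i if α_i > 1, else 0.
α_i > 1 for i ∈ {1, 2, 3}; NE contributions (18, 17, 20, 0, 0), G = 55.
W^NE = Σw_i − G^NE + (Σα_i)·G^NE = 81 + 4.4·55 = 323.
Planner: ∂(Σu_j)/∂g_i = Σα_j − 1 = 4.4 > 0, so everyone contributes w_i; G^SO = 81, W^SO = 81 + 4.4·81 = 437.4.
Deadweight loss = 114.4.

114.4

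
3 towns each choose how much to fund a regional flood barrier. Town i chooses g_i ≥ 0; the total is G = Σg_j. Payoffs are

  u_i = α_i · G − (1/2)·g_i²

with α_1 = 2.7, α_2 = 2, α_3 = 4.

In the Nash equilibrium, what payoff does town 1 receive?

Town i's FOC: ∂u_i/∂g_i = α_i − g_i = 0, so g_i* = α_i.
NE contributions = (2.7, 2, 4); G = 8.7.
u_1 = α_1·G − ½·(g_1)² = 2.7·8.7 − ½·2.7² = 19.845.

19.845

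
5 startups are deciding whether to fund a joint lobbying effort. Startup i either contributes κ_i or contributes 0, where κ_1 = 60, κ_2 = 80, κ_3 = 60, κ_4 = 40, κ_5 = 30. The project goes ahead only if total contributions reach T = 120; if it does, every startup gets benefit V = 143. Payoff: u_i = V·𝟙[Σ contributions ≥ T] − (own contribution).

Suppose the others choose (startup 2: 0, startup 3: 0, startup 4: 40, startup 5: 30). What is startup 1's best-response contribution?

60

Others' total = 70. Contributing 60 brings total to 130 ≥ 120: gain V − κ_1 = 83.
Best response: 60.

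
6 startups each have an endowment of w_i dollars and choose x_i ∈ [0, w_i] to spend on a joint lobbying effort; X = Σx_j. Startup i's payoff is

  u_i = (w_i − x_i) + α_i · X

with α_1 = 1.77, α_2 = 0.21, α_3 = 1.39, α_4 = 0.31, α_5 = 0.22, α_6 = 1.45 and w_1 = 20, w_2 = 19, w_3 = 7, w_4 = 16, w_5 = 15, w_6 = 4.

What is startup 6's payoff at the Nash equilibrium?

∂u_i/∂x_i = α_i − 1, so startup i contributes w_i if α_i > 1, else 0.
α_i > 1 for i ∈ {1, 3, 6}; NE contributions (20, 0, 7, 0, 0, 4), X = 31.
u_6 = (4 − 4) + 1.45·31 = 44.95.

44.95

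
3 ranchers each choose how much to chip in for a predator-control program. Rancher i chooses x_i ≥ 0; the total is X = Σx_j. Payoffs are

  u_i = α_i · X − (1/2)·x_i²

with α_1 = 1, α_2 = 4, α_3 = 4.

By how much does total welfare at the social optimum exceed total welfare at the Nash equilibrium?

Rancher i's FOC: ∂u_i/∂x_i = α_i − x_i = 0, so x_i* = α_i.
NE contributions = (1, 4, 4); X = 9.
W^NE = (Σα)·X − ½Σα_i² = 9² − ½·33 = 64.5.
Planner sets x_i = Σα_j = 9 for every i, so X^SO = 3·9 = 27.
W^SO = (Σα)·X^SO − ½·3·(Σα)² = (3/2)·9² = 121.5.
Deadweight loss = W^SO − W^NE = 57.

57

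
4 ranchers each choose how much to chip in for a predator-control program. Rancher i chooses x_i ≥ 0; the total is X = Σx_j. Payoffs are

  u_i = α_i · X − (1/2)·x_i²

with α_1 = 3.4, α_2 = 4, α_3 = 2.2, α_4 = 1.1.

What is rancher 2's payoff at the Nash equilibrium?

Rancher i's FOC: ∂u_i/∂x_i = α_i − x_i = 0, so x_i* = α_i.
NE contributions = (3.4, 4, 2.2, 1.1); X = 10.7.
u_2 = α_2·X − ½·(x_2)² = 4·10.7 − ½·4² = 34.8.

34.8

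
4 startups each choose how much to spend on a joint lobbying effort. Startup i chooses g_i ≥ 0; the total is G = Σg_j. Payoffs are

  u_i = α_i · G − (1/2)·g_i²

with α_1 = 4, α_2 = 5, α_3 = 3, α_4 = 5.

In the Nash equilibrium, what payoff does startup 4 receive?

Startup i's FOC: ∂u_i/∂g_i = α_i − g_i = 0, so g_i* = α_i.
NE contributions = (4, 5, 3, 5); G = 17.
u_4 = α_4·G − ½·(g_4)² = 5·17 − ½·5² = 72.5.

72.5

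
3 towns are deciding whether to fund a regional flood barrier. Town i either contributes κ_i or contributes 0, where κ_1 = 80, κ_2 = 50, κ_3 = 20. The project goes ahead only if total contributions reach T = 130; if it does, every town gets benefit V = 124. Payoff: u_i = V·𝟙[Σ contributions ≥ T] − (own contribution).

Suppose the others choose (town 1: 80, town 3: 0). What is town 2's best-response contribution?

50

Others' total = 80. Contributing 50 brings total to 130 ≥ 130: gain V − κ_2 = 74.
Best response: 50.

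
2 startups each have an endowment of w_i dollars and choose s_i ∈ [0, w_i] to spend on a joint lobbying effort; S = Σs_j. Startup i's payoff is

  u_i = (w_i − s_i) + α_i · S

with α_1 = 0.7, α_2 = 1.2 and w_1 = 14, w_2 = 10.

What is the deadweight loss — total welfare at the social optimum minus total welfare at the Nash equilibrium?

12.6

∂u_i/∂s_i = α_i − 1, so startup i contributes w_i if α_i > 1, else 0.
α_i > 1 for i ∈ {2}; NE contributions (0, 10), S = 10.
W^NE = Σw_i − S^NE + (Σα_i)·S^NE = 24 + 0.9·10 = 33.
Planner: ∂(Σu_j)/∂s_i = Σα_j − 1 = 0.9 > 0, so everyone contributes w_i; S^SO = 24, W^SO = 24 + 0.9·24 = 45.6.
Deadweight loss = 12.6.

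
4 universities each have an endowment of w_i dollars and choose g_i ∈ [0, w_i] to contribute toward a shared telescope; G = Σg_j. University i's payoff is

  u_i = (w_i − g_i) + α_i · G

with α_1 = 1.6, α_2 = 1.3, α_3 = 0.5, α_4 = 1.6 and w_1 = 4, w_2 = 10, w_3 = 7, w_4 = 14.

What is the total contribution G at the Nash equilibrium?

28

∂u_i/∂g_i = α_i − 1, so university i contributes w_i if α_i > 1, else 0.
α_i > 1 for i ∈ {1, 2, 4}; NE contributions (4, 10, 0, 14), G = 28.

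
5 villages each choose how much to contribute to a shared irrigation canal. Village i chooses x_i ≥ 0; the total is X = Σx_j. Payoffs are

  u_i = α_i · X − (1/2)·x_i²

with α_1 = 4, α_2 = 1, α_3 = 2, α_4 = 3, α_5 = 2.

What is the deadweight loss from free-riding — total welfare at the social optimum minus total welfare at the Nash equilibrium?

Village i's FOC: ∂u_i/∂x_i = α_i − x_i = 0, so x_i* = α_i.
NE contributions = (4, 1, 2, 3, 2); X = 12.
W^NE = (Σα)·X − ½Σα_i² = 12² − ½·34 = 127.
Planner sets x_i = Σα_j = 12 for every i, so X^SO = 5·12 = 60.
W^SO = (Σα)·X^SO − ½·5·(Σα)² = (5/2)·12² = 360.
Deadweight loss = W^SO − W^NE = 233.

233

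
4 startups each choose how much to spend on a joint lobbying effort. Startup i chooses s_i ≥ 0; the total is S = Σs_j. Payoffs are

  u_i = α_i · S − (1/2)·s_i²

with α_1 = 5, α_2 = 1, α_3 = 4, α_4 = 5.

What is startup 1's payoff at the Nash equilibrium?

Startup i's FOC: ∂u_i/∂s_i = α_i − s_i = 0, so s_i* = α_i.
NE contributions = (5, 1, 4, 5); S = 15.
u_1 = α_1·S − ½·(s_1)² = 5·15 − ½·5² = 62.5.

62.5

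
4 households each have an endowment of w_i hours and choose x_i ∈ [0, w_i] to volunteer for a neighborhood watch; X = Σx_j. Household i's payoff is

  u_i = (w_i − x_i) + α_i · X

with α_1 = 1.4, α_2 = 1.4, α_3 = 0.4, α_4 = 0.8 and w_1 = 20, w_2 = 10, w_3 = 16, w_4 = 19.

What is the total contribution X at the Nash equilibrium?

∂u_i/∂x_i = α_i − 1, so household i contributes w_i if α_i > 1, else 0.
α_i > 1 for i ∈ {1, 2}; NE contributions (20, 10, 0, 0), X = 30.

30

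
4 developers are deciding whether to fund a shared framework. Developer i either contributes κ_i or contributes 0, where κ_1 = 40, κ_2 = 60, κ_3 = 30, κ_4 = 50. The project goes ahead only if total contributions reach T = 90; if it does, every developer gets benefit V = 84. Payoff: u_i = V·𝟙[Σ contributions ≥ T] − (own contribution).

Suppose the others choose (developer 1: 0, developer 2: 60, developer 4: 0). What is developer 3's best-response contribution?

30

Others' total = 60. Contributing 30 brings total to 90 ≥ 90: gain V − κ_3 = 54.
Best response: 30.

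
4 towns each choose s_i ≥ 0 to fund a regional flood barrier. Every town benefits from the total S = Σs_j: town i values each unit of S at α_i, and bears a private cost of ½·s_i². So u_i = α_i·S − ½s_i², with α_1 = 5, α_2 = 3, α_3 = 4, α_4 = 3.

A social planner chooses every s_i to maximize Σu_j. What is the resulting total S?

60

Planner FOC: ∂(Σu_j)/∂s_i = (Σα_j) − s_i = 0, so s_i^SO = Σα_j = 15 for every i; S^SO = 60.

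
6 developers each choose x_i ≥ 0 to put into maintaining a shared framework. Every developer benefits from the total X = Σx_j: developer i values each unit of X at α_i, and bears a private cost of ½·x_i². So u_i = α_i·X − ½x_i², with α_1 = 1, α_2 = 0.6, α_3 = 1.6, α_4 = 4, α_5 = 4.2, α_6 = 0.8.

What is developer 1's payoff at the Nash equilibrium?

Developer i's FOC: ∂u_i/∂x_i = α_i − x_i = 0, so x_i* = α_i.
NE contributions = (1, 0.6, 1.6, 4, 4.2, 0.8); X = 12.2.
u_1 = α_1·X − ½·(x_1)² = 1·12.2 − ½·1² = 11.7.

11.7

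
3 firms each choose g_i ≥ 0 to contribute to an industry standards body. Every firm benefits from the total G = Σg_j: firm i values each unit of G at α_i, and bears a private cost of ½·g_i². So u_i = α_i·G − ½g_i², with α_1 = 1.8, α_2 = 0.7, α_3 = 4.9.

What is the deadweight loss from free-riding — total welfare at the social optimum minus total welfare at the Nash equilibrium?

41.25

Firm i's FOC: ∂u_i/∂g_i = α_i − g_i = 0, so g_i* = α_i.
NE contributions = (1.8, 0.7, 4.9); G = 7.4.
W^NE = (Σα)·G − ½Σα_i² = 7.4² − ½·27.74 = 40.89.
Planner sets g_i = Σα_j = 7.4 for every i, so G^SO = 3·7.4 = 22.2.
W^SO = (Σα)·G^SO − ½·3·(Σα)² = (3/2)·7.4² = 82.14.
Deadweight loss = W^SO − W^NE = 41.25.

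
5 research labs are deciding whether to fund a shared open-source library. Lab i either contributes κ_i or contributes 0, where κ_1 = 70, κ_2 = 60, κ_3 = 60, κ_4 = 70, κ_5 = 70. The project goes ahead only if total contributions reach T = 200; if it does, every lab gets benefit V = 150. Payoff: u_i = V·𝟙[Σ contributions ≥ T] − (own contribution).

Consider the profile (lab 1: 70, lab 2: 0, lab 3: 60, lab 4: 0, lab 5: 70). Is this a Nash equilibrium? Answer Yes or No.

Total = 200 ≥ 200: provided.
Lab 1 (pledges 70, payoff 80): dropping to 0 → total 130, payoff 0. No gain.
Lab 2 (pledges 0, payoff 150): pledging 60 → total 260, payoff 90. No gain.
Lab 3 (pledges 60, payoff 90): dropping to 0 → total 140, payoff 0. No gain.
Lab 4 (pledges 0, payoff 150): pledging 70 → total 270, payoff 80. No gain.
Lab 5 (pledges 70, payoff 80): dropping to 0 → total 130, payoff 0. No gain.

Yes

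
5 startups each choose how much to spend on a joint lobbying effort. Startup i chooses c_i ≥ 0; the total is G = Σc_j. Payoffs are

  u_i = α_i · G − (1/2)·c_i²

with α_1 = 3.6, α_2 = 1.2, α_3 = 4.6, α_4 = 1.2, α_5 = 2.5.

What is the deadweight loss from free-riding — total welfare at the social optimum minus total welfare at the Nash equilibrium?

279.04

Startup i's FOC: ∂u_i/∂c_i = α_i − c_i = 0, so c_i* = α_i.
NE contributions = (3.6, 1.2, 4.6, 1.2, 2.5); G = 13.1.
W^NE = (Σα)·G − ½Σα_i² = 13.1² − ½·43.25 = 149.985.
Planner sets c_i = Σα_j = 13.1 for every i, so G^SO = 5·13.1 = 65.5.
W^SO = (Σα)·G^SO − ½·5·(Σα)² = (5/2)·13.1² = 429.025.
Deadweight loss = W^SO − W^NE = 279.04.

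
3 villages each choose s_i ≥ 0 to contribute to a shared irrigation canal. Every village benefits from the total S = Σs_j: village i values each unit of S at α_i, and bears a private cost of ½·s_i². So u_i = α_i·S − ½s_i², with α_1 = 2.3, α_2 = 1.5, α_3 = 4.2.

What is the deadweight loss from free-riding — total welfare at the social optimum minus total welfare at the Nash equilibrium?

44.59

Village i's FOC: ∂u_i/∂s_i = α_i − s_i = 0, so s_i* = α_i.
NE contributions = (2.3, 1.5, 4.2); S = 8.
W^NE = (Σα)·S − ½Σα_i² = 8² − ½·25.18 = 51.41.
Planner sets s_i = Σα_j = 8 for every i, so S^SO = 3·8 = 24.
W^SO = (Σα)·S^SO − ½·3·(Σα)² = (3/2)·8² = 96.
Deadweight loss = W^SO − W^NE = 44.59.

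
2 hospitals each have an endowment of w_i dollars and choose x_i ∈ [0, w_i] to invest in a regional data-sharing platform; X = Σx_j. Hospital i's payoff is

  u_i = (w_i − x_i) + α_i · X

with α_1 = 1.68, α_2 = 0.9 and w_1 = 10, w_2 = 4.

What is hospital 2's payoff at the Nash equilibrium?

∂u_i/∂x_i = α_i − 1, so hospital i contributes w_i if α_i > 1, else 0.
α_i > 1 for i ∈ {1}; NE contributions (10, 0), X = 10.
u_2 = (4 − 0) + 0.9·10 = 13.

13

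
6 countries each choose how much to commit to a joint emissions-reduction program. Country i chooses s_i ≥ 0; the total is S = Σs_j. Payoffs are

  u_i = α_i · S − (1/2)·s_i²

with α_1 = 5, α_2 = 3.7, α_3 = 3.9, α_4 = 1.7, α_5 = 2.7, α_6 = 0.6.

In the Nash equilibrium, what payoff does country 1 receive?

Country i's FOC: ∂u_i/∂s_i = α_i − s_i = 0, so s_i* = α_i.
NE contributions = (5, 3.7, 3.9, 1.7, 2.7, 0.6); S = 17.6.
u_1 = α_1·S − ½·(s_1)² = 5·17.6 − ½·5² = 75.5.

75.5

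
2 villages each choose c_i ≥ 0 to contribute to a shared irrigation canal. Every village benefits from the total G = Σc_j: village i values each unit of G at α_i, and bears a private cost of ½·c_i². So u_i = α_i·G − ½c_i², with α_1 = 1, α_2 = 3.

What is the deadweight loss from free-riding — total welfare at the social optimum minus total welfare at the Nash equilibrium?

5

Village i's FOC: ∂u_i/∂c_i = α_i − c_i = 0, so c_i* = α_i.
NE contributions = (1, 3); G = 4.
W^NE = (Σα)·G − ½Σα_i² = 4² − ½·10 = 11.
Planner sets c_i = Σα_j = 4 for every i, so G^SO = 2·4 = 8.
W^SO = (Σα)·G^SO − ½·2·(Σα)² = (2/2)·4² = 16.
Deadweight loss = W^SO − W^NE = 5.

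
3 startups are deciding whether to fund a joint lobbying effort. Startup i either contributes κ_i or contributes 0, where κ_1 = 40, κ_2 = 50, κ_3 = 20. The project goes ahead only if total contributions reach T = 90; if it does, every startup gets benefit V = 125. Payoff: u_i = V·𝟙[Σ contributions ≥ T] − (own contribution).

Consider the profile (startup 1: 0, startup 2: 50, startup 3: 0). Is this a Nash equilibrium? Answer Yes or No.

Total = 50 < 90: not provided.
Startup 1 (pledges 0, payoff 0): pledging 40 → total 90, payoff 85. Profitable deviation.

No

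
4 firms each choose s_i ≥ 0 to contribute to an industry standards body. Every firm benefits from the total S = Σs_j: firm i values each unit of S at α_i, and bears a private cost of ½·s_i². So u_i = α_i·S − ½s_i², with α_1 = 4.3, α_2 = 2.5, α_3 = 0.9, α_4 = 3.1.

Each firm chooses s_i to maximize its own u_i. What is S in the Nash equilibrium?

10.8

Firm i's FOC: ∂u_i/∂s_i = α_i − s_i = 0, so s_i* = α_i.
NE contributions = (4.3, 2.5, 0.9, 3.1); S = 10.8.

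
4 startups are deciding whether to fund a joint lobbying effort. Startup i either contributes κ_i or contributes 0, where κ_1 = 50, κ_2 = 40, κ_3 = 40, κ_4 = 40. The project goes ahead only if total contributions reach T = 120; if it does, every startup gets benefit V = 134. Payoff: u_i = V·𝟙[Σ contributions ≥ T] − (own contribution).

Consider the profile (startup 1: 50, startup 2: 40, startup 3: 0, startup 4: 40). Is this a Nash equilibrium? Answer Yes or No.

Total = 130 ≥ 120: provided.
Startup 1 (pledges 50, payoff 84): dropping to 0 → total 80, payoff 0. No gain.
Startup 2 (pledges 40, payoff 94): dropping to 0 → total 90, payoff 0. No gain.
Startup 3 (pledges 0, payoff 134): pledging 40 → total 170, payoff 94. No gain.
Startup 4 (pledges 40, payoff 94): dropping to 0 → total 90, payoff 0. No gain.

Yes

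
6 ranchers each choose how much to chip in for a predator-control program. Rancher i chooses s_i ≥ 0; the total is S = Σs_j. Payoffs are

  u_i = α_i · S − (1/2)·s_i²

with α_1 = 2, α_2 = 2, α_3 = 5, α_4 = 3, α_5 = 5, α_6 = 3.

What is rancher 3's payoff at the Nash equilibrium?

Rancher i's FOC: ∂u_i/∂s_i = α_i − s_i = 0, so s_i* = α_i.
NE contributions = (2, 2, 5, 3, 5, 3); S = 20.
u_3 = α_3·S − ½·(s_3)² = 5·20 − ½·5² = 87.5.

87.5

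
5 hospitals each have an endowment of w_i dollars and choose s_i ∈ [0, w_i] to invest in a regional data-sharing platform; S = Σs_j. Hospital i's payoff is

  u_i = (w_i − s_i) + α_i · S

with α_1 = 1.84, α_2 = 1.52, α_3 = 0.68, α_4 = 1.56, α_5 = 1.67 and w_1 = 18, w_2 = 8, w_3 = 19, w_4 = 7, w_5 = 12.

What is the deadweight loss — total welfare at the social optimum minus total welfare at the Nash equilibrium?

119.13

∂u_i/∂s_i = α_i − 1, so hospital i contributes w_i if α_i > 1, else 0.
α_i > 1 for i ∈ {1, 2, 4, 5}; NE contributions (18, 8, 0, 7, 12), S = 45.
W^NE = Σw_i − S^NE + (Σα_i)·S^NE = 64 + 6.27·45 = 346.15.
Planner: ∂(Σu_j)/∂s_i = Σα_j − 1 = 6.27 > 0, so everyone contributes w_i; S^SO = 64, W^SO = 64 + 6.27·64 = 465.28.
Deadweight loss = 119.13.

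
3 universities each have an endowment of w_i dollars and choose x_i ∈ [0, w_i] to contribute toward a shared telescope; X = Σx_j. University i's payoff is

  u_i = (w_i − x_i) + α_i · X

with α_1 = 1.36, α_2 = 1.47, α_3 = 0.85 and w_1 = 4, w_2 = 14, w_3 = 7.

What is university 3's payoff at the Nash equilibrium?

∂u_i/∂x_i = α_i − 1, so university i contributes w_i if α_i > 1, else 0.
α_i > 1 for i ∈ {1, 2}; NE contributions (4, 14, 0), X = 18.
u_3 = (7 − 0) + 0.85·18 = 22.3.

22.3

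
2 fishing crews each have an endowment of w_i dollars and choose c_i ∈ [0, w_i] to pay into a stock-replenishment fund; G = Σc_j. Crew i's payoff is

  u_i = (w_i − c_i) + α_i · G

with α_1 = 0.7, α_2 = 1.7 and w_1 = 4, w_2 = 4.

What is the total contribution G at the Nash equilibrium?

4

∂u_i/∂c_i = α_i − 1, so crew i contributes w_i if α_i > 1, else 0.
α_i > 1 for i ∈ {2}; NE contributions (0, 4), G = 4.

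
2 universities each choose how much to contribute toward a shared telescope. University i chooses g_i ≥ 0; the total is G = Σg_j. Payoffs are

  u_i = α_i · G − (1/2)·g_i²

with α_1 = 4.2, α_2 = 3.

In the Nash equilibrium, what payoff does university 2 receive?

17.1

University i's FOC: ∂u_i/∂g_i = α_i − g_i = 0, so g_i* = α_i.
NE contributions = (4.2, 3); G = 7.2.
u_2 = α_2·G − ½·(g_2)² = 3·7.2 − ½·3² = 17.1.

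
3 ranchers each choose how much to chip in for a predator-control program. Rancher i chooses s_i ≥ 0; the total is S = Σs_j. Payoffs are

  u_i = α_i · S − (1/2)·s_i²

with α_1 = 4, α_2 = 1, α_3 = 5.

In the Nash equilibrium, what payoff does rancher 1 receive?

32

Rancher i's FOC: ∂u_i/∂s_i = α_i − s_i = 0, so s_i* = α_i.
NE contributions = (4, 1, 5); S = 10.
u_1 = α_1·S − ½·(s_1)² = 4·10 − ½·4² = 32.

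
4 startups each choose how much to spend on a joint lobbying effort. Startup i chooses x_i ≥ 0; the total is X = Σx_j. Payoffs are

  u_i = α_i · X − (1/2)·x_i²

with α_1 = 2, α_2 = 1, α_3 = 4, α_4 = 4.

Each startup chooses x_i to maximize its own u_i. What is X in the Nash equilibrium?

Startup i's FOC: ∂u_i/∂x_i = α_i − x_i = 0, so x_i* = α_i.
NE contributions = (2, 1, 4, 4); X = 11.

11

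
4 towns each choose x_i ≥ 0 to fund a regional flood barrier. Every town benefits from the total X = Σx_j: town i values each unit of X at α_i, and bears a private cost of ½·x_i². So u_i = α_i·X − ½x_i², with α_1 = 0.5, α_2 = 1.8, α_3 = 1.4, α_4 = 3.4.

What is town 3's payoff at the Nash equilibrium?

8.96

Town i's FOC: ∂u_i/∂x_i = α_i − x_i = 0, so x_i* = α_i.
NE contributions = (0.5, 1.8, 1.4, 3.4); X = 7.1.
u_3 = α_3·X − ½·(x_3)² = 1.4·7.1 − ½·1.4² = 8.96.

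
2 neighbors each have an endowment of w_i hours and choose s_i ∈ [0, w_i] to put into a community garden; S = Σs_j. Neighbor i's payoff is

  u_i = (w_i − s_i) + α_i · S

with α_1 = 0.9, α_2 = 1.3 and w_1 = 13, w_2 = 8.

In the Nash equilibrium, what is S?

8

∂u_i/∂s_i = α_i − 1, so neighbor i contributes w_i if α_i > 1, else 0.
α_i > 1 for i ∈ {2}; NE contributions (0, 8), S = 8.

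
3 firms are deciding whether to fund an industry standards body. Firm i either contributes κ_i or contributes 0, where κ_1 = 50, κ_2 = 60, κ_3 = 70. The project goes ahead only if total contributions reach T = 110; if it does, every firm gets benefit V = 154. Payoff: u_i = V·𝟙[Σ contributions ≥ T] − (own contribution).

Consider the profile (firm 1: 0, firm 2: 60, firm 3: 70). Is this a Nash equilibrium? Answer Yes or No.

Yes

Total = 130 ≥ 110: provided.
Firm 1 (pledges 0, payoff 154): pledging 50 → total 180, payoff 104. No gain.
Firm 2 (pledges 60, payoff 94): dropping to 0 → total 70, payoff 0. No gain.
Firm 3 (pledges 70, payoff 84): dropping to 0 → total 60, payoff 0. No gain.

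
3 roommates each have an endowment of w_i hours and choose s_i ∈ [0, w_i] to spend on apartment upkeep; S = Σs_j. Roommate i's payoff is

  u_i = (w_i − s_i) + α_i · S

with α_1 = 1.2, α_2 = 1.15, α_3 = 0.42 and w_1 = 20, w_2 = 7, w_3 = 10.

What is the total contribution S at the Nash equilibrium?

27

∂u_i/∂s_i = α_i − 1, so roommate i contributes w_i if α_i > 1, else 0.
α_i > 1 for i ∈ {1, 2}; NE contributions (20, 7, 0), S = 27.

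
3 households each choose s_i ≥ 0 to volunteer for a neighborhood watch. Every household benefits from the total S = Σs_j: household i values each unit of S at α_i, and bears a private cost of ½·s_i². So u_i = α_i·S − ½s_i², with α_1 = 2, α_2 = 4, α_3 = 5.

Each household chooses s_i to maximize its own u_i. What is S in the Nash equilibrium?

Household i's FOC: ∂u_i/∂s_i = α_i − s_i = 0, so s_i* = α_i.
NE contributions = (2, 4, 5); S = 11.

11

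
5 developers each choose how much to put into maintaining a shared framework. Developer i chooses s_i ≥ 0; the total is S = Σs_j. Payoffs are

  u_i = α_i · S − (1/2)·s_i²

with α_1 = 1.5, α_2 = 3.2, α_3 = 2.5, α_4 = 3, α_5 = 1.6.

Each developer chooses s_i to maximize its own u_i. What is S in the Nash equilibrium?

11.8

Developer i's FOC: ∂u_i/∂s_i = α_i − s_i = 0, so s_i* = α_i.
NE contributions = (1.5, 3.2, 2.5, 3, 1.6); S = 11.8.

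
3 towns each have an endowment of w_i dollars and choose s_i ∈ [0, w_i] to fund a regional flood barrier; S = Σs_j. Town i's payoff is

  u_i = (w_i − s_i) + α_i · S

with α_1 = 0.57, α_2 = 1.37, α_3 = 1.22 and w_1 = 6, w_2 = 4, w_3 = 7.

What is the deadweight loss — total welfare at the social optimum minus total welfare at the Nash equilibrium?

∂u_i/∂s_i = α_i − 1, so town i contributes w_i if α_i > 1, else 0.
α_i > 1 for i ∈ {2, 3}; NE contributions (0, 4, 7), S = 11.
W^NE = Σw_i − S^NE + (Σα_i)·S^NE = 17 + 2.16·11 = 40.76.
Planner: ∂(Σu_j)/∂s_i = Σα_j − 1 = 2.16 > 0, so everyone contributes w_i; S^SO = 17, W^SO = 17 + 2.16·17 = 53.72.
Deadweight loss = 12.96.

12.96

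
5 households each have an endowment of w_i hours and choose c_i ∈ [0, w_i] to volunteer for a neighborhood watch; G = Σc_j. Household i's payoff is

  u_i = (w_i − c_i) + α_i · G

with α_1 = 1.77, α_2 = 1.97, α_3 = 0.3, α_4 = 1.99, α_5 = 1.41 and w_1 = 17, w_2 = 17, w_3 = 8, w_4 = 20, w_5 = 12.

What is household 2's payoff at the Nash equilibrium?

130.02

∂u_i/∂c_i = α_i − 1, so household i contributes w_i if α_i > 1, else 0.
α_i > 1 for i ∈ {1, 2, 4, 5}; NE contributions (17, 17, 0, 20, 12), G = 66.
u_2 = (17 − 17) + 1.97·66 = 130.02.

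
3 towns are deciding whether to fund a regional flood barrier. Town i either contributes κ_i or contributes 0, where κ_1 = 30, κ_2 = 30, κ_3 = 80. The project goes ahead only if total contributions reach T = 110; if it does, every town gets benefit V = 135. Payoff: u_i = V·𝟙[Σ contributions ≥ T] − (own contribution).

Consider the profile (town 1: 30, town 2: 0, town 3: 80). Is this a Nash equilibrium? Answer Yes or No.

Yes

Total = 110 ≥ 110: provided.
Town 1 (pledges 30, payoff 105): dropping to 0 → total 80, payoff 0. No gain.
Town 2 (pledges 0, payoff 135): pledging 30 → total 140, payoff 105. No gain.
Town 3 (pledges 80, payoff 55): dropping to 0 → total 30, payoff 0. No gain.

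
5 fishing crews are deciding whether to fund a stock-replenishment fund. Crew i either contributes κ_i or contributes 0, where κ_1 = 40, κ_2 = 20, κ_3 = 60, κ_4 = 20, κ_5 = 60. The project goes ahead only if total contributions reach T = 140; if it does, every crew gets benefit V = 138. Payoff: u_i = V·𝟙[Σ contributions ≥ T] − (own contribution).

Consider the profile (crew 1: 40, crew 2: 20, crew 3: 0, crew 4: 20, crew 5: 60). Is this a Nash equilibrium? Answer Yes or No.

Total = 140 ≥ 140: provided.
Crew 1 (pledges 40, payoff 98): dropping to 0 → total 100, payoff 0. No gain.
Crew 2 (pledges 20, payoff 118): dropping to 0 → total 120, payoff 0. No gain.
Crew 3 (pledges 0, payoff 138): pledging 60 → total 200, payoff 78. No gain.
Crew 4 (pledges 20, payoff 118): dropping to 0 → total 120, payoff 0. No gain.
Crew 5 (pledges 60, payoff 78): dropping to 0 → total 80, payoff 0. No gain.

Yes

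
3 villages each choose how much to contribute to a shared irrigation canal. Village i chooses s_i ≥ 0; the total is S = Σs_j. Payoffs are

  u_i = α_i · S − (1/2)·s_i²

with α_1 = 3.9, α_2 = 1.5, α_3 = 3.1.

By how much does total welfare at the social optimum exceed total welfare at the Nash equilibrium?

49.66

Village i's FOC: ∂u_i/∂s_i = α_i − s_i = 0, so s_i* = α_i.
NE contributions = (3.9, 1.5, 3.1); S = 8.5.
W^NE = (Σα)·S − ½Σα_i² = 8.5² − ½·27.07 = 58.715.
Planner sets s_i = Σα_j = 8.5 for every i, so S^SO = 3·8.5 = 25.5.
W^SO = (Σα)·S^SO − ½·3·(Σα)² = (3/2)·8.5² = 108.375.
Deadweight loss = W^SO − W^NE = 49.66.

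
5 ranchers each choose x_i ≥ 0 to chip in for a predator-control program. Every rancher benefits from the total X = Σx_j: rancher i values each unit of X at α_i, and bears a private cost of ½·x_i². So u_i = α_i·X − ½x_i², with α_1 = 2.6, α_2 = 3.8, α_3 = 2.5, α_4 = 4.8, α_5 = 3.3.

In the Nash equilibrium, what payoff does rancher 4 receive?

Rancher i's FOC: ∂u_i/∂x_i = α_i − x_i = 0, so x_i* = α_i.
NE contributions = (2.6, 3.8, 2.5, 4.8, 3.3); X = 17.
u_4 = α_4·X − ½·(x_4)² = 4.8·17 − ½·4.8² = 70.08.

70.08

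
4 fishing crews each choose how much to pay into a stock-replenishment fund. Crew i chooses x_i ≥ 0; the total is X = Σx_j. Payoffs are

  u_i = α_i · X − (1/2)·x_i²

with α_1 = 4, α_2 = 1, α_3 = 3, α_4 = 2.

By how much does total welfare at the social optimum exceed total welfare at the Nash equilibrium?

Crew i's FOC: ∂u_i/∂x_i = α_i − x_i = 0, so x_i* = α_i.
NE contributions = (4, 1, 3, 2); X = 10.
W^NE = (Σα)·X − ½Σα_i² = 10² − ½·30 = 85.
Planner sets x_i = Σα_j = 10 for every i, so X^SO = 4·10 = 40.
W^SO = (Σα)·X^SO − ½·4·(Σα)² = (4/2)·10² = 200.
Deadweight loss = W^SO − W^NE = 115.

115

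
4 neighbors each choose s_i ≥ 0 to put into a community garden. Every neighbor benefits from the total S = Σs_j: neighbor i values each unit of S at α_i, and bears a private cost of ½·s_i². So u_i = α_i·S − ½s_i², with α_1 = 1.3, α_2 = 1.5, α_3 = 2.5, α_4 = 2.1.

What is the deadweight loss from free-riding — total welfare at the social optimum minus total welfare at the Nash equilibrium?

Neighbor i's FOC: ∂u_i/∂s_i = α_i − s_i = 0, so s_i* = α_i.
NE contributions = (1.3, 1.5, 2.5, 2.1); S = 7.4.
W^NE = (Σα)·S − ½Σα_i² = 7.4² − ½·14.6 = 47.46.
Planner sets s_i = Σα_j = 7.4 for every i, so S^SO = 4·7.4 = 29.6.
W^SO = (Σα)·S^SO − ½·4·(Σα)² = (4/2)·7.4² = 109.52.
Deadweight loss = W^SO − W^NE = 62.06.

62.06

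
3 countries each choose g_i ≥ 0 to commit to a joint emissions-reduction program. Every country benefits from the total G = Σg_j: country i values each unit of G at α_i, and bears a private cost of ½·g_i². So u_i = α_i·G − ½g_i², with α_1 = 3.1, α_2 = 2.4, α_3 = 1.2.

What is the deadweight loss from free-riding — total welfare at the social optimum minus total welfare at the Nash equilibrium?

Country i's FOC: ∂u_i/∂g_i = α_i − g_i = 0, so g_i* = α_i.
NE contributions = (3.1, 2.4, 1.2); G = 6.7.
W^NE = (Σα)·G − ½Σα_i² = 6.7² − ½·16.81 = 36.485.
Planner sets g_i = Σα_j = 6.7 for every i, so G^SO = 3·6.7 = 20.1.
W^SO = (Σα)·G^SO − ½·3·(Σα)² = (3/2)·6.7² = 67.335.
Deadweight loss = W^SO − W^NE = 30.85.

30.85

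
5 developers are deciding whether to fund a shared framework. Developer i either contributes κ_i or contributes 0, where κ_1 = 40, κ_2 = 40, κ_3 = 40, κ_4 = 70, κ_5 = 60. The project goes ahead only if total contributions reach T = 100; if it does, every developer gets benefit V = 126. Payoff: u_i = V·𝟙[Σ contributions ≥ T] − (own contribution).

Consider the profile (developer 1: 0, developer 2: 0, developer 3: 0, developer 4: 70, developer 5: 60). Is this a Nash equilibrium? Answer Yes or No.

Total = 130 ≥ 100: provided.
Developer 1 (pledges 0, payoff 126): pledging 40 → total 170, payoff 86. No gain.
Developer 2 (pledges 0, payoff 126): pledging 40 → total 170, payoff 86. No gain.
Developer 3 (pledges 0, payoff 126): pledging 40 → total 170, payoff 86. No gain.
Developer 4 (pledges 70, payoff 56): dropping to 0 → total 60, payoff 0. No gain.
Developer 5 (pledges 60, payoff 66): dropping to 0 → total 70, payoff 0. No gain.

Yes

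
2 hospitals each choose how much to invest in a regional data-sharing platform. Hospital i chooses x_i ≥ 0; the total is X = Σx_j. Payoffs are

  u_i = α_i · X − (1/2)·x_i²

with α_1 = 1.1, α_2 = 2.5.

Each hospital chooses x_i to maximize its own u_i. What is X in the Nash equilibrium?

Hospital i's FOC: ∂u_i/∂x_i = α_i − x_i = 0, so x_i* = α_i.
NE contributions = (1.1, 2.5); X = 3.6.

3.6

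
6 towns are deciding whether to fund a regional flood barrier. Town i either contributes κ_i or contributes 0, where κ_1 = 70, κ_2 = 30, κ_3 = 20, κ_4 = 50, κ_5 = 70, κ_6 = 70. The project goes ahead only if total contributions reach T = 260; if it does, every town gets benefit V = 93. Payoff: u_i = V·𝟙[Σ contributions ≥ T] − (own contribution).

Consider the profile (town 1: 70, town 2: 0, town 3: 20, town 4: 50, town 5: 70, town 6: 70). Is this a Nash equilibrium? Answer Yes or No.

Total = 280 ≥ 260: provided.
Town 1 (pledges 70, payoff 23): dropping to 0 → total 210, payoff 0. No gain.
Town 2 (pledges 0, payoff 93): pledging 30 → total 310, payoff 63. No gain.
Town 3 (pledges 20, payoff 73): dropping to 0 → total 260, payoff 93. Profitable deviation.

No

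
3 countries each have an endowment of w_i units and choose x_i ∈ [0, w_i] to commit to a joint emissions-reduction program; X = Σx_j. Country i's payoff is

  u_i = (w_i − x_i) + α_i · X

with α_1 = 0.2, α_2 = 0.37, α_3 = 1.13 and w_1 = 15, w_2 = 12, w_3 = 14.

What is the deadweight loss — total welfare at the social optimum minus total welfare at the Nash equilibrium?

∂u_i/∂x_i = α_i − 1, so country i contributes w_i if α_i > 1, else 0.
α_i > 1 for i ∈ {3}; NE contributions (0, 0, 14), X = 14.
W^NE = Σw_i − X^NE + (Σα_i)·X^NE = 41 + 0.7·14 = 50.8.
Planner: ∂(Σu_j)/∂x_i = Σα_j − 1 = 0.7 > 0, so everyone contributes w_i; X^SO = 41, W^SO = 41 + 0.7·41 = 69.7.
Deadweight loss = 18.9.

18.9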